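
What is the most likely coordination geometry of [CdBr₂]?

linear

Ligand charges: each bromide is −1. With an overall charge of 0 the cadmium centre must be in the +2 oxidation state.
Group 12 minus oxidation state 2 gives a d¹⁰ configuration.
With 2 monodentate ligands the coordination number is 2.
A d¹⁰ ion with only two ligands adopts a linear arrangement (sp hybridisation; no CFSE preference).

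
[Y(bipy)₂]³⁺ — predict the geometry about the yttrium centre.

Summing ligand charges against the +3 overall charge gives an oxidation state of +3 for yttrium.
Yttrium is a group-3 element; Y(III) is therefore d⁰.
Counting donor atoms: 2×2,2′-bipyridine (bidentate) → 4 donors. Coordination number = 4.
A d⁰ ion has no crystal-field stabilisation preference between square planar and tetrahedral, so four ligands adopt the sterically favoured tetrahedral geometry.

tetrahedral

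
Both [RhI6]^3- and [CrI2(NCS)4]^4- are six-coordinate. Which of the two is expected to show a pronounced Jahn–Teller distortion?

[CrI2(NCS)4]^4-

[RhI6]^3-: Each iodide is −1; balancing the −3 overall charge requires Rh(III). Group 9 minus oxidation state 3 gives a d⁶ configuration. A 4d ion has a large Δₒ and is invariably low-spin. The d⁶ configuration leaves the e_g set evenly filled (or empty) — no strong Jahn–Teller driving force.
[CrI2(NCS)4]^4-: Summing ligand charges against the −4 overall charge gives an oxidation state of +2 for chromium. Chromium is a group-6 element; Cr(II) is therefore d⁴. Iodide and isothiocyanate are weak-field ligands for a first-row metal, so the complex is high-spin. The t₂g³e_g¹ (high-spin) configuration has an unevenly filled e_g set; the Jahn–Teller theorem predicts a tetragonal distortion (typically axial elongation) to lift the degeneracy.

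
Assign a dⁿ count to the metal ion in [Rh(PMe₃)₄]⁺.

Ligand charges: trimethylphosphine is neutral. With an overall charge of +1 the rhodium centre must be in the +1 oxidation state.
Rhodium is a group-9 element; Rh(I) is therefore d⁸.

d⁸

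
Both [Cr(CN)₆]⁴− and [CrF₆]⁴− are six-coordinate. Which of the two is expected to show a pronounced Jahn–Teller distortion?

[Cr(CN)₆]⁴−: Summing ligand charges against the −4 overall charge gives an oxidation state of +2 for chromium. Chromium is a group-6 element; Cr(II) is therefore d⁴. Cyanide is a strong-field ligand (high in the spectrochemical series) for a first-row metal, so the complex is low-spin. The d⁴ configuration leaves the e_g set evenly filled (or empty) — no strong Jahn–Teller driving force.
[CrF₆]⁴−: Each fluoride is −1; balancing the −4 overall charge requires Cr(II). Group 6 minus oxidation state 2 gives a d⁴ configuration. Fluoride is a weak-field ligand for a first-row metal, so the complex is high-spin. The t₂g³e_g¹ (high-spin) configuration has an unevenly filled e_g set; the Jahn–Teller theorem predicts a tetragonal distortion (typically axial elongation) to lift the degeneracy.

[CrF₆]⁴−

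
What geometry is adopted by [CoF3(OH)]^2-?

tetrahedral

Summing ligand charges against the −2 overall charge gives an oxidation state of +2 for cobalt.
Group 9 minus oxidation state 2 gives a d⁷ configuration.
With 4 monodentate ligands the coordination number is 4.
Fluoride and hydroxide are weak-field ligands.
For a high-spin 3d d⁷ ion with weak-field ligands the small Δₜ gives little square-planar CFSE advantage, so four ligands adopt the sterically favoured tetrahedral geometry.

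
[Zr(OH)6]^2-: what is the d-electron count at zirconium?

Ligand charges: each hydroxide is −1. With an overall charge of −2 the zirconium centre must be in the +4 oxidation state.
Zirconium is a group-4 element; Zr(IV) is therefore d⁰.

d⁰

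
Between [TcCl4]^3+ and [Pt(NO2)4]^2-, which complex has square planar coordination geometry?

For [TcCl4]^3+: Ligand charges: each chloride is −1. With an overall charge of +3 the technetium centre must be in the +7 oxidation state. Tc sits in group 7, so the d-electron count is 7 − 7 = 0. A d⁰ ion has no crystal-field stabilisation preference between square planar and tetrahedral, so four ligands adopt the sterically favoured tetrahedral geometry. → tetrahedral.
For [Pt(NO2)4]^2-: Each nitro (N-bound nitrite) is −1; balancing the −2 overall charge requires Pt(II). Group 10 minus oxidation state 2 gives a d⁸ configuration. A 5d d⁸ ion has a large crystal-field splitting; square planar leaves the high-energy d_{x²−y²} orbital empty and maximises CFSE. → square planar.

[Pt(NO2)4]^2-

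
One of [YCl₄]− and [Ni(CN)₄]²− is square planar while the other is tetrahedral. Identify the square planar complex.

For [YCl₄]−: Ligand charges: each chloride is −1. With an overall charge of −1 the yttrium centre must be in the +3 oxidation state. Group 3 minus oxidation state 3 gives a d⁰ configuration. A d⁰ ion has no crystal-field stabilisation preference between square planar and tetrahedral, so four ligands adopt the sterically favoured tetrahedral geometry. → tetrahedral.
For [Ni(CN)₄]²−: Each cyanide is −1; balancing the −2 overall charge requires Ni(II). Group 10 minus oxidation state 2 gives a d⁸ configuration. Cyanide is a strong-field ligand (high in the spectrochemical series). A 3d d⁸ ion with strong-field ligands gains enough CFSE to favour square planar over tetrahedral. → square planar.

[Ni(CN)₄]²−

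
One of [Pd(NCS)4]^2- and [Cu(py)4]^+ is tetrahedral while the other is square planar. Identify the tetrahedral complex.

[Cu(py)4]^+

For [Pd(NCS)4]^2-: Summing ligand charges against the −2 overall charge gives an oxidation state of +2 for palladium. Group 10 minus oxidation state 2 gives a d⁸ configuration. A 4d d⁸ ion has a large crystal-field splitting; square planar leaves the high-energy d_{x²−y²} orbital empty and maximises CFSE. → square planar.
For [Cu(py)4]^+: Ligand charges: pyridine is neutral. With an overall charge of +1 the copper centre must be in the +1 oxidation state. Copper is a group-11 element; Cu(I) is therefore d¹⁰. A d¹⁰ ion has no crystal-field stabilisation preference between square planar and tetrahedral, so four ligands adopt the sterically favoured tetrahedral geometry. → tetrahedral.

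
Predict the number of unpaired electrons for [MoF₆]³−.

Each fluoride is −1; balancing the −3 overall charge requires Mo(III).
Mo sits in group 6, so the d-electron count is 6 − 3 = 3.
In an octahedral field the d³ configuration is t₂g³e_g⁰ (only one arrangement possible), giving 3 unpaired electrons.

3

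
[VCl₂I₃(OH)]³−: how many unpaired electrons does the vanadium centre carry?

2

Ligand charges: each chloride is −1; each iodide is −1; each hydroxide is −1. With an overall charge of −3 the vanadium centre must be in the +3 oxidation state.
Vanadium is a group-5 element; V(III) is therefore d².
In an octahedral field the d² configuration is t₂g²e_g⁰ (only one arrangement possible), giving 2 unpaired electrons.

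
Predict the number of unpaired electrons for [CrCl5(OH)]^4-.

4 unpaired electrons

Ligand charges: each chloride is −1; each hydroxide is −1. With an overall charge of −4 the chromium centre must be in the +2 oxidation state.
Chromium is a group-6 element; Cr(II) is therefore d⁴.
The spin state decides the count: Chloride and hydroxide are weak-field ligands for a first-row metal, so the complex is high-spin.
An octahedral high-spin d⁴ ion is t₂g³e_g¹, giving 4 unpaired electrons.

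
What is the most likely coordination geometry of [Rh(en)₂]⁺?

Summing ligand charges against the +1 overall charge gives an oxidation state of +1 for rhodium.
Group 9 minus oxidation state 1 gives a d⁸ configuration.
Counting donor atoms: 2×ethylenediamine (bidentate) → 4 donors. Coordination number = 4.
A 4d d⁸ ion has a large crystal-field splitting; square planar leaves the high-energy d_{x²−y²} orbital empty and maximises CFSE.

square planar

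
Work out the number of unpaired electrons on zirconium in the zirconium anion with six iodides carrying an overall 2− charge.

0 unpaired electrons

Each iodide is −1; balancing the −2 overall charge requires Zr(IV).
Group 4 minus oxidation state 4 gives a d⁰ configuration.
In an octahedral field the d⁰ configuration is t₂g⁰e_g⁰, giving 0 unpaired electrons.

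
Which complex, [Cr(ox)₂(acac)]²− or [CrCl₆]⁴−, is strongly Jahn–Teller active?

[Cr(ox)₂(acac)]²−: Summing ligand charges against the −2 overall charge gives an oxidation state of +3 for chromium. Group 6 minus oxidation state 3 gives a d³ configuration. The d³ configuration leaves the e_g set evenly filled (or empty) — no strong Jahn–Teller driving force.
[CrCl₆]⁴−: Each chloride is −1; balancing the −4 overall charge requires Cr(II). Cr sits in group 6, so the d-electron count is 6 − 2 = 4. Chloride is a weak-field ligand for a first-row metal, so the complex is high-spin. The t₂g³e_g¹ (high-spin) configuration has an unevenly filled e_g set; the Jahn–Teller theorem predicts a tetragonal distortion (typically axial elongation) to lift the degeneracy.

[CrCl₆]⁴−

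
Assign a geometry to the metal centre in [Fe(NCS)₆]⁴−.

octahedral

Summing ligand charges against the −4 overall charge gives an oxidation state of +2 for iron.
Fe sits in group 8, so the d-electron count is 8 − 2 = 6.
With 6 monodentate ligands the coordination number is 6.
Six donors around a single metal centre give an octahedral coordination sphere.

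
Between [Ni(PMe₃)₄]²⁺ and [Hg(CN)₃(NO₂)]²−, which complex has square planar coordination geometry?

[Ni(PMe₃)₄]²⁺

For [Ni(PMe₃)₄]²⁺: Trimethylphosphine is neutral; balancing the +2 overall charge requires Ni(II). Group 10 minus oxidation state 2 gives a d⁸ configuration. Trimethylphosphine is a strong-field ligand (high in the spectrochemical series). A 3d d⁸ ion with strong-field ligands gains enough CFSE to favour square planar over tetrahedral. → square planar.
For [Hg(CN)₃(NO₂)]²−: Ligand charges: each cyanide is −1; each nitro (N-bound nitrite) is −1. With an overall charge of −2 the mercury centre must be in the +2 oxidation state. Hg sits in group 12, so the d-electron count is 12 − 2 = 10. A d¹⁰ ion has no crystal-field stabilisation preference between square planar and tetrahedral, so four ligands adopt the sterically favoured tetrahedral geometry. → tetrahedral.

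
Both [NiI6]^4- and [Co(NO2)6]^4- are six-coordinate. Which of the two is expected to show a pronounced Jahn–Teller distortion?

[NiI6]^4-: Each iodide is −1; balancing the −4 overall charge requires Ni(II). Nickel is a group-10 element; Ni(II) is therefore d⁸. The d⁸ configuration leaves the e_g set evenly filled (or empty) — no strong Jahn–Teller driving force.
[Co(NO2)6]^4-: Ligand charges: each nitro (N-bound nitrite) is −1. With an overall charge of −4 the cobalt centre must be in the +2 oxidation state. Co sits in group 9, so the d-electron count is 9 − 2 = 7. Nitro (N-bound nitrite) is a strong-field ligand (high in the spectrochemical series) for a first-row metal, so the complex is low-spin. The t₂g⁶e_g¹ (low-spin) configuration has an unevenly filled e_g set; the Jahn–Teller theorem predicts a tetragonal distortion (typically axial elongation) to lift the degeneracy.

[Co(NO2)6]^4-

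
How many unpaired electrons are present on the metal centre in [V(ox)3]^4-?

3

Summing ligand charges against the −4 overall charge gives an oxidation state of +2 for vanadium.
Vanadium is a group-5 element; V(II) is therefore d³.
Counting donor atoms: 3×oxalate (bidentate) → 6 donors. Coordination number = 6.
In an octahedral field the d³ configuration is t₂g³e_g⁰ (only one arrangement possible), giving 3 unpaired electrons.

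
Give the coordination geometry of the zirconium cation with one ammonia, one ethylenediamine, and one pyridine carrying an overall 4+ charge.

tetrahedral

Summing ligand charges against the +4 overall charge gives an oxidation state of +4 for zirconium.
Group 4 minus oxidation state 4 gives a d⁰ configuration.
Counting donor atoms: 1×ammonia (monodentate) → 1 donor; 1×ethylenediamine (bidentate) → 2 donors; 1×pyridine (monodentate) → 1 donor. Coordination number = 4.
A d⁰ ion has no crystal-field stabilisation preference between square planar and tetrahedral, so four ligands adopt the sterically favoured tetrahedral geometry.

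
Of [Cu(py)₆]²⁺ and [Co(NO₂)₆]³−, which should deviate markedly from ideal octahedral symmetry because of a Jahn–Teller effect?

[Cu(py)₆]²⁺: Summing ligand charges against the +2 overall charge gives an oxidation state of +2 for copper. Copper is a group-11 element; Cu(II) is therefore d⁹. The t₂g⁶e_g³ configuration has an unevenly filled e_g set; the Jahn–Teller theorem predicts a tetragonal distortion (typically axial elongation) to lift the degeneracy.
[Co(NO₂)₆]³−: Ligand charges: each nitro (N-bound nitrite) is −1. With an overall charge of −3 the cobalt centre must be in the +3 oxidation state. Group 9 minus oxidation state 3 gives a d⁶ configuration. Co(III) has an exceptionally large octahedral splitting and is low-spin with essentially every ligand except fluoride. The d⁶ configuration leaves the e_g set evenly filled (or empty) — no strong Jahn–Teller driving force.

[Cu(py)₆]²⁺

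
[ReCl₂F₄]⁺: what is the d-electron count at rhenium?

Each chloride is −1; each fluoride is −1; balancing the +1 overall charge requires Re(VII).
Rhenium is a group-7 element; Re(VII) is therefore d⁰.

d0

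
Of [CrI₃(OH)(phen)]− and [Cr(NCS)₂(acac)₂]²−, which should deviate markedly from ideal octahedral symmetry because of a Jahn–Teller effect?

[CrI₃(OH)(phen)]−: Summing ligand charges against the −1 overall charge gives an oxidation state of +3 for chromium. Cr sits in group 6, so the d-electron count is 6 − 3 = 3. The d³ configuration leaves the e_g set evenly filled (or empty) — no strong Jahn–Teller driving force.
[Cr(NCS)₂(acac)₂]²−: Ligand charges: each isothiocyanate is −1; each acetylacetonate is −1. With an overall charge of −2 the chromium centre must be in the +2 oxidation state. Cr sits in group 6, so the d-electron count is 6 − 2 = 4. Acetylacetonate and isothiocyanate are weak-field ligands for a first-row metal, so the complex is high-spin. The t₂g³e_g¹ (high-spin) configuration has an unevenly filled e_g set; the Jahn–Teller theorem predicts a tetragonal distortion (typically axial elongation) to lift the degeneracy.

[Cr(NCS)₂(acac)₂]²−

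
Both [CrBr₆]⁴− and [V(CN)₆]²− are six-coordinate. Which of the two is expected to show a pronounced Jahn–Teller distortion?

[CrBr₆]⁴−: Summing ligand charges against the −4 overall charge gives an oxidation state of +2 for chromium. Group 6 minus oxidation state 2 gives a d⁴ configuration. Bromide is a weak-field ligand for a first-row metal, so the complex is high-spin. The t₂g³e_g¹ (high-spin) configuration has an unevenly filled e_g set; the Jahn–Teller theorem predicts a tetragonal distortion (typically axial elongation) to lift the degeneracy.
[V(CN)₆]²−: Each cyanide is −1; balancing the −2 overall charge requires V(IV). Vanadium is a group-5 element; V(IV) is therefore d¹. The d¹ configuration leaves the e_g set evenly filled (or empty) — no strong Jahn–Teller driving force.

[CrBr₆]⁴−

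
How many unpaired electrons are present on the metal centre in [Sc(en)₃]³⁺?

0

Summing ligand charges against the +3 overall charge gives an oxidation state of +3 for scandium.
Group 3 minus oxidation state 3 gives a d⁰ configuration.
Counting donor atoms: 3×ethylenediamine (bidentate) → 6 donors. Coordination number = 6.
In an octahedral field the d⁰ configuration is t₂g⁰e_g⁰, giving 0 unpaired electrons.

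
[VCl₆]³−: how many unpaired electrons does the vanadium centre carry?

Ligand charges: each chloride is −1. With an overall charge of −3 the vanadium centre must be in the +3 oxidation state.
Group 5 minus oxidation state 3 gives a d² configuration.
In an octahedral field the d² configuration is t₂g²e_g⁰ (only one arrangement possible), giving 2 unpaired electrons.

2 unpaired electrons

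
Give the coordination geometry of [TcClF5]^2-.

Summing ligand charges against the −2 overall charge gives an oxidation state of +4 for technetium.
Tc sits in group 7, so the d-electron count is 7 − 4 = 3.
Coordination number: 6.
Six donors around a single metal centre give an octahedral coordination sphere.

octahedral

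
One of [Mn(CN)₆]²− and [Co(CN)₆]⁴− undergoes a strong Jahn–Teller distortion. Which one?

[Co(CN)₆]⁴−

[Mn(CN)₆]²−: Each cyanide is −1; balancing the −2 overall charge requires Mn(IV). Group 7 minus oxidation state 4 gives a d³ configuration. The d³ configuration leaves the e_g set evenly filled (or empty) — no strong Jahn–Teller driving force.
[Co(CN)₆]⁴−: Ligand charges: each cyanide is −1. With an overall charge of −4 the cobalt centre must be in the +2 oxidation state. Cobalt is a group-9 element; Co(II) is therefore d⁷. Cyanide is a strong-field ligand (high in the spectrochemical series) for a first-row metal, so the complex is low-spin. The t₂g⁶e_g¹ (low-spin) configuration has an unevenly filled e_g set; the Jahn–Teller theorem predicts a tetragonal distortion (typically axial elongation) to lift the degeneracy.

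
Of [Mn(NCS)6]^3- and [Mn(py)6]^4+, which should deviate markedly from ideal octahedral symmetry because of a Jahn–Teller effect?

[Mn(NCS)6]^3-: Each isothiocyanate is −1; balancing the −3 overall charge requires Mn(III). Group 7 minus oxidation state 3 gives a d⁴ configuration. Isothiocyanate is a weak-field ligand for a first-row metal, so the complex is high-spin. The t₂g³e_g¹ (high-spin) configuration has an unevenly filled e_g set; the Jahn–Teller theorem predicts a tetragonal distortion (typically axial elongation) to lift the degeneracy.
[Mn(py)6]^4+: Pyridine is neutral; balancing the +4 overall charge requires Mn(IV). Mn sits in group 7, so the d-electron count is 7 − 4 = 3. The d³ configuration leaves the e_g set evenly filled (or empty) — no strong Jahn–Teller driving force.

[Mn(NCS)6]^3-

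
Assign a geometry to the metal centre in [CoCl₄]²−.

tetrahedral

Each chloride is −1; balancing the −2 overall charge requires Co(II).
Group 9 minus oxidation state 2 gives a d⁷ configuration.
With 4 monodentate ligands the coordination number is 4.
Chloride is a weak-field ligand.
For a high-spin 3d d⁷ ion with weak-field ligands the small Δₜ gives little square-planar CFSE advantage, so four ligands adopt the sterically favoured tetrahedral geometry.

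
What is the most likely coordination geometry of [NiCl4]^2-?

Ligand charges: each chloride is −1. With an overall charge of −2 the nickel centre must be in the +2 oxidation state.
Group 10 minus oxidation state 2 gives a d⁸ configuration.
Coordination number: 4.
Chloride is a weak-field ligand.
With weak-field ligands the CFSE gain from square planar is small, so a 3d d⁸ ion takes the sterically preferred tetrahedral geometry.

tetrahedral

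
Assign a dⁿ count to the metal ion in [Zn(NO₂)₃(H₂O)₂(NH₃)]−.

Ligand charges: each nitro (N-bound nitrite) is −1; water is neutral; ammonia is neutral. With an overall charge of −1 the zinc centre must be in the +2 oxidation state.
Zinc is a group-12 element; Zn(II) is therefore d¹⁰.

d¹⁰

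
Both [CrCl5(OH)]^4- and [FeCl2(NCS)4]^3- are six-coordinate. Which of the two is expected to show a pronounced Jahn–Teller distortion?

[CrCl5(OH)]^4-

[CrCl5(OH)]^4-: Summing ligand charges against the −4 overall charge gives an oxidation state of +2 for chromium. Cr sits in group 6, so the d-electron count is 6 − 2 = 4. Chloride and hydroxide are weak-field ligands for a first-row metal, so the complex is high-spin. The t₂g³e_g¹ (high-spin) configuration has an unevenly filled e_g set; the Jahn–Teller theorem predicts a tetragonal distortion (typically axial elongation) to lift the degeneracy.
[FeCl2(NCS)4]^3-: Summing ligand charges against the −3 overall charge gives an oxidation state of +3 for iron. Iron is a group-8 element; Fe(III) is therefore d⁵. Chloride and isothiocyanate are weak-field ligands for a first-row metal, so the complex is high-spin. The d⁵ configuration leaves the e_g set evenly filled (or empty) — no strong Jahn–Teller driving force.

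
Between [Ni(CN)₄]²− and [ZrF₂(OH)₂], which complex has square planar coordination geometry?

For [Ni(CN)₄]²−: Summing ligand charges against the −2 overall charge gives an oxidation state of +2 for nickel. Group 10 minus oxidation state 2 gives a d⁸ configuration. Cyanide is a strong-field ligand (high in the spectrochemical series). A 3d d⁸ ion with strong-field ligands gains enough CFSE to favour square planar over tetrahedral. → square planar.
For [ZrF₂(OH)₂]: Ligand charges: each fluoride is −1; each hydroxide is −1. With an overall charge of 0 the zirconium centre must be in the +4 oxidation state. Zirconium is a group-4 element; Zr(IV) is therefore d⁰. A d⁰ ion has no crystal-field stabilisation preference between square planar and tetrahedral, so four ligands adopt the sterically favoured tetrahedral geometry. → tetrahedral.

[Ni(CN)₄]²−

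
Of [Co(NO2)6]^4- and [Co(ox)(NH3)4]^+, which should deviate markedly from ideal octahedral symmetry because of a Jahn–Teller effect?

[Co(NO2)6]^4-

[Co(NO2)6]^4-: Each nitro (N-bound nitrite) is −1; balancing the −4 overall charge requires Co(II). Cobalt is a group-9 element; Co(II) is therefore d⁷. Nitro (N-bound nitrite) is a strong-field ligand (high in the spectrochemical series) for a first-row metal, so the complex is low-spin. The t₂g⁶e_g¹ (low-spin) configuration has an unevenly filled e_g set; the Jahn–Teller theorem predicts a tetragonal distortion (typically axial elongation) to lift the degeneracy.
[Co(ox)(NH3)4]^+: Ligand charges: each oxalate is −2; ammonia is neutral. With an overall charge of +1 the cobalt centre must be in the +3 oxidation state. Group 9 minus oxidation state 3 gives a d⁶ configuration. Co(III) has an exceptionally large octahedral splitting and is low-spin with essentially every ligand except fluoride. The d⁶ configuration leaves the e_g set evenly filled (or empty) — no strong Jahn–Teller driving force.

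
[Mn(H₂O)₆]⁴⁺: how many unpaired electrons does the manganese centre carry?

3 unpaired electrons

Water is neutral; balancing the +4 overall charge requires Mn(IV).
Manganese is a group-7 element; Mn(IV) is therefore d³.
In an octahedral field the d³ configuration is t₂g³e_g⁰ (only one arrangement possible), giving 3 unpaired electrons.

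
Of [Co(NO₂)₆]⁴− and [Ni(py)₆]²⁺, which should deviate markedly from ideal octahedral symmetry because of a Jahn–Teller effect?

[Co(NO₂)₆]⁴−: Each nitro (N-bound nitrite) is −1; balancing the −4 overall charge requires Co(II). Co sits in group 9, so the d-electron count is 9 − 2 = 7. Nitro (N-bound nitrite) is a strong-field ligand (high in the spectrochemical series) for a first-row metal, so the complex is low-spin. The t₂g⁶e_g¹ (low-spin) configuration has an unevenly filled e_g set; the Jahn–Teller theorem predicts a tetragonal distortion (typically axial elongation) to lift the degeneracy.
[Ni(py)₆]²⁺: Ligand charges: pyridine is neutral. With an overall charge of +2 the nickel centre must be in the +2 oxidation state. Ni sits in group 10, so the d-electron count is 10 − 2 = 8. The d⁸ configuration leaves the e_g set evenly filled (or empty) — no strong Jahn–Teller driving force.

[Co(NO₂)₆]⁴−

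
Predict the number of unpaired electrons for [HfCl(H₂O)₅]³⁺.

Each chloride is −1; water is neutral; balancing the +3 overall charge requires Hf(IV).
Hafnium is a group-4 element; Hf(IV) is therefore d⁰.
In an octahedral field the d⁰ configuration is t₂g⁰e_g⁰, giving 0 unpaired electrons.

0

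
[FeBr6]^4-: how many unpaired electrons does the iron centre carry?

4 unpaired electrons

Ligand charges: each bromide is −1. With an overall charge of −4 the iron centre must be in the +2 oxidation state.
Iron is a group-8 element; Fe(II) is therefore d⁶.
The spin state decides the count: Bromide is a weak-field ligand for a first-row metal, so the complex is high-spin.
An octahedral high-spin d⁶ ion is t₂g⁴e_g², giving 4 unpaired electrons.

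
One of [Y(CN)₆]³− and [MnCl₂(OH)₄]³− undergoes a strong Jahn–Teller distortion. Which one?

[MnCl₂(OH)₄]³−

[Y(CN)₆]³−: Each cyanide is −1; balancing the −3 overall charge requires Y(III). Y sits in group 3, so the d-electron count is 3 − 3 = 0. The d⁰ configuration leaves the e_g set evenly filled (or empty) — no strong Jahn–Teller driving force.
[MnCl₂(OH)₄]³−: Ligand charges: each chloride is −1; each hydroxide is −1. With an overall charge of −3 the manganese centre must be in the +3 oxidation state. Manganese is a group-7 element; Mn(III) is therefore d⁴. Chloride and hydroxide are weak-field ligands for a first-row metal, so the complex is high-spin. The t₂g³e_g¹ (high-spin) configuration has an unevenly filled e_g set; the Jahn–Teller theorem predicts a tetragonal distortion (typically axial elongation) to lift the degeneracy.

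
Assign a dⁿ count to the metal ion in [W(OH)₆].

Ligand charges: each hydroxide is −1. With an overall charge of 0 the tungsten centre must be in the +6 oxidation state.
Tungsten is a group-6 element; W(VI) is therefore d⁰.

d⁰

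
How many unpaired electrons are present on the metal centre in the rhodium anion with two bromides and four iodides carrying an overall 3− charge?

Ligand charges: each bromide is −1; each iodide is −1. With an overall charge of −3 the rhodium centre must be in the +3 oxidation state.
Group 9 minus oxidation state 3 gives a d⁶ configuration.
The spin state decides the count: a 4d ion has a large Δₒ and is invariably low-spin.
An octahedral low-spin d⁶ ion is t₂g⁶e_g⁰, giving 0 unpaired electrons.

0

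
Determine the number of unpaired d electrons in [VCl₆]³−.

Ligand charges: each chloride is −1. With an overall charge of −3 the vanadium centre must be in the +3 oxidation state.
V sits in group 5, so the d-electron count is 5 − 3 = 2.
In an octahedral field the d² configuration is t₂g²e_g⁰ (only one arrangement possible), giving 2 unpaired electrons.

2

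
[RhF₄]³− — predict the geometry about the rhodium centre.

Summing ligand charges against the −3 overall charge gives an oxidation state of +1 for rhodium.
Rh sits in group 9, so the d-electron count is 9 − 1 = 8.
Coordination number: 4.
A 4d d⁸ ion has a large crystal-field splitting; square planar leaves the high-energy d_{x²−y²} orbital empty and maximises CFSE.

square planar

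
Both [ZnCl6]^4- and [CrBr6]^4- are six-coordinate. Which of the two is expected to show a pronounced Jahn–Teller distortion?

[CrBr6]^4-

[ZnCl6]^4-: Each chloride is −1; balancing the −4 overall charge requires Zn(II). Zinc is a group-12 element; Zn(II) is therefore d¹⁰. The d¹⁰ configuration leaves the e_g set evenly filled (or empty) — no strong Jahn–Teller driving force.
[CrBr6]^4-: Summing ligand charges against the −4 overall charge gives an oxidation state of +2 for chromium. Group 6 minus oxidation state 2 gives a d⁴ configuration. Bromide is a weak-field ligand for a first-row metal, so the complex is high-spin. The t₂g³e_g¹ (high-spin) configuration has an unevenly filled e_g set; the Jahn–Teller theorem predicts a tetragonal distortion (typically axial elongation) to lift the degeneracy.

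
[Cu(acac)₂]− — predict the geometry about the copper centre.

tetrahedral

Summing ligand charges against the −1 overall charge gives an oxidation state of +1 for copper.
Cu sits in group 11, so the d-electron count is 11 − 1 = 10.
Counting donor atoms: 2×acetylacetonate (bidentate) → 4 donors. Coordination number = 4.
A d¹⁰ ion has no crystal-field stabilisation preference between square planar and tetrahedral, so four ligands adopt the sterically favoured tetrahedral geometry.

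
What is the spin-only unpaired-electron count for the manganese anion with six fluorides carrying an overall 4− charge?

Each fluoride is −1; balancing the −4 overall charge requires Mn(II).
Mn sits in group 7, so the d-electron count is 7 − 2 = 5.
The spin state decides the count: Fluoride is a weak-field ligand for a first-row metal, so the complex is high-spin.
An octahedral high-spin d⁵ ion is t₂g³e_g², giving 5 unpaired electrons.

5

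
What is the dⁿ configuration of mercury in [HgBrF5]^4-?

d10

Ligand charges: each bromide is −1; each fluoride is −1. With an overall charge of −4 the mercury centre must be in the +2 oxidation state.
Mercury is a group-12 element; Hg(II) is therefore d¹⁰.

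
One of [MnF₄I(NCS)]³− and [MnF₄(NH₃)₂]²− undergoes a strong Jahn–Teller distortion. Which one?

[MnF₄I(NCS)]³−

[MnF₄I(NCS)]³−: Each fluoride is −1; each iodide is −1; each isothiocyanate is −1; balancing the −3 overall charge requires Mn(III). Mn sits in group 7, so the d-electron count is 7 − 3 = 4. Fluoride, iodide, and isothiocyanate are weak-field ligands for a first-row metal, so the complex is high-spin. The t₂g³e_g¹ (high-spin) configuration has an unevenly filled e_g set; the Jahn–Teller theorem predicts a tetragonal distortion (typically axial elongation) to lift the degeneracy.
[MnF₄(NH₃)₂]²−: Each fluoride is −1; ammonia is neutral; balancing the −2 overall charge requires Mn(II). Manganese is a group-7 element; Mn(II) is therefore d⁵. Fluoride is a weak-field ligand for a first-row metal, so the complex is high-spin. The d⁵ configuration leaves the e_g set evenly filled (or empty) — no strong Jahn–Teller driving force.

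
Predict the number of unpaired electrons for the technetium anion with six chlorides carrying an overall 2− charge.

Ligand charges: each chloride is −1. With an overall charge of −2 the technetium centre must be in the +4 oxidation state.
Technetium is a group-7 element; Tc(IV) is therefore d³.
In an octahedral field the d³ configuration is t₂g³e_g⁰ (only one arrangement possible), giving 3 unpaired electrons.

3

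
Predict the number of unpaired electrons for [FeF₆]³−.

Ligand charges: each fluoride is −1. With an overall charge of −3 the iron centre must be in the +3 oxidation state.
Fe sits in group 8, so the d-electron count is 8 − 3 = 5.
The spin state decides the count: Fluoride is a weak-field ligand for a first-row metal, so the complex is high-spin.
An octahedral high-spin d⁵ ion is t₂g³e_g², giving 5 unpaired electrons.

5 unpaired electrons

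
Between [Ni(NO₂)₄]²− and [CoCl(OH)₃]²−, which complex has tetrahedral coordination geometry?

For [Ni(NO₂)₄]²−: Each nitro (N-bound nitrite) is −1; balancing the −2 overall charge requires Ni(II). Ni sits in group 10, so the d-electron count is 10 − 2 = 8. Nitro (N-bound nitrite) is a strong-field ligand (high in the spectrochemical series). A 3d d⁸ ion with strong-field ligands gains enough CFSE to favour square planar over tetrahedral. → square planar.
For [CoCl(OH)₃]²−: Each chloride is −1; each hydroxide is −1; balancing the −2 overall charge requires Co(II). Group 9 minus oxidation state 2 gives a d⁷ configuration. For a high-spin 3d d⁷ ion with weak-field ligands the small Δₜ gives little square-planar CFSE advantage, so four ligands adopt the sterically favoured tetrahedral geometry. → tetrahedral.

[CoCl(OH)₃]²−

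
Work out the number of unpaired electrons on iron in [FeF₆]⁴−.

4 unpaired electrons

Summing ligand charges against the −4 overall charge gives an oxidation state of +2 for iron.
Group 8 minus oxidation state 2 gives a d⁶ configuration.
The spin state decides the count: Fluoride is a weak-field ligand for a first-row metal, so the complex is high-spin.
An octahedral high-spin d⁶ ion is t₂g⁴e_g², giving 4 unpaired electrons.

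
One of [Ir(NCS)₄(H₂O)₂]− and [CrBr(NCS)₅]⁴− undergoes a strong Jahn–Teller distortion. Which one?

[CrBr(NCS)₅]⁴−

[Ir(NCS)₄(H₂O)₂]−: Summing ligand charges against the −1 overall charge gives an oxidation state of +3 for iridium. Group 9 minus oxidation state 3 gives a d⁶ configuration. A 5d ion has a large Δₒ and is invariably low-spin. The d⁶ configuration leaves the e_g set evenly filled (or empty) — no strong Jahn–Teller driving force.
[CrBr(NCS)₅]⁴−: Each bromide is −1; each isothiocyanate is −1; balancing the −4 overall charge requires Cr(II). Chromium is a group-6 element; Cr(II) is therefore d⁴. Bromide and isothiocyanate are weak-field ligands for a first-row metal, so the complex is high-spin. The t₂g³e_g¹ (high-spin) configuration has an unevenly filled e_g set; the Jahn–Teller theorem predicts a tetragonal distortion (typically axial elongation) to lift the degeneracy.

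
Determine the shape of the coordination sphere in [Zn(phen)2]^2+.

Summing ligand charges against the +2 overall charge gives an oxidation state of +2 for zinc.
Zinc is a group-12 element; Zn(II) is therefore d¹⁰.
Counting donor atoms: 2×1,10-phenanthroline (bidentate) → 4 donors. Coordination number = 4.
A d¹⁰ ion has no crystal-field stabilisation preference between square planar and tetrahedral, so four ligands adopt the sterically favoured tetrahedral geometry.

tetrahedral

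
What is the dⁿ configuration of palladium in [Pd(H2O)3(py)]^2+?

d⁸

Summing ligand charges against the +2 overall charge gives an oxidation state of +2 for palladium.
Group 10 minus oxidation state 2 gives a d⁸ configuration.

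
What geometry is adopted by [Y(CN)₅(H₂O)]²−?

Summing ligand charges against the −2 overall charge gives an oxidation state of +3 for yttrium.
Group 3 minus oxidation state 3 gives a d⁰ configuration.
Coordination number: 6.
Six donors around a single metal centre give an octahedral coordination sphere.

octahedral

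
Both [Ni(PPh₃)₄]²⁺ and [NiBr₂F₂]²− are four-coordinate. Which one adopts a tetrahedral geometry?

For [Ni(PPh₃)₄]²⁺: Summing ligand charges against the +2 overall charge gives an oxidation state of +2 for nickel. Ni sits in group 10, so the d-electron count is 10 − 2 = 8. Triphenylphosphine is a strong-field ligand (high in the spectrochemical series). A 3d d⁸ ion with strong-field ligands gains enough CFSE to favour square planar over tetrahedral. → square planar.
For [NiBr₂F₂]²−: Ligand charges: each bromide is −1; each fluoride is −1. With an overall charge of −2 the nickel centre must be in the +2 oxidation state. Nickel is a group-10 element; Ni(II) is therefore d⁸. Bromide and fluoride are weak-field ligands. With weak-field ligands the CFSE gain from square planar is small, so a 3d d⁸ ion takes the sterically preferred tetrahedral geometry. → tetrahedral.

[NiBr₂F₂]²−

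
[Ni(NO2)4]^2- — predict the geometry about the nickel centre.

Each nitro (N-bound nitrite) is −1; balancing the −2 overall charge requires Ni(II).
Group 10 minus oxidation state 2 gives a d⁸ configuration.
Coordination number: 4.
Nitro (N-bound nitrite) is a strong-field ligand (high in the spectrochemical series).
A 3d d⁸ ion with strong-field ligands gains enough CFSE to favour square planar over tetrahedral.

square planar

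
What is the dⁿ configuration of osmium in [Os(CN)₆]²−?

Each cyanide is −1; balancing the −2 overall charge requires Os(IV).
Os sits in group 8, so the d-electron count is 8 − 4 = 4.

d⁴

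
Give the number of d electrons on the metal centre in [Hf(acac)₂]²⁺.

Ligand charges: each acetylacetonate is −1. With an overall charge of +2 the hafnium centre must be in the +4 oxidation state.
Hf sits in group 4, so the d-electron count is 4 − 4 = 0.

d⁰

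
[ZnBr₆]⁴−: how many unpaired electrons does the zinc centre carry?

Ligand charges: each bromide is −1. With an overall charge of −4 the zinc centre must be in the +2 oxidation state.
Zn sits in group 12, so the d-electron count is 12 − 2 = 10.
In an octahedral field the d¹⁰ configuration is t₂g⁶e_g⁴, giving 0 unpaired electrons.

0 unpaired electrons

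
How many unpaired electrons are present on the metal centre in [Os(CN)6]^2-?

2 unpaired electrons

Ligand charges: each cyanide is −1. With an overall charge of −2 the osmium centre must be in the +4 oxidation state.
Osmium is a group-8 element; Os(IV) is therefore d⁴.
The spin state decides the count: a 5d ion has a large Δₒ and is invariably low-spin.
An octahedral low-spin d⁴ ion is t₂g⁴e_g⁰, giving 2 unpaired electrons.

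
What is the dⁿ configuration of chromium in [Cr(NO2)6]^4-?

d⁴

Summing ligand charges against the −4 overall charge gives an oxidation state of +2 for chromium.
Chromium is a group-6 element; Cr(II) is therefore d⁴.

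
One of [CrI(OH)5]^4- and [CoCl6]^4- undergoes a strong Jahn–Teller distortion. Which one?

[CrI(OH)5]^4-: Each iodide is −1; each hydroxide is −1; balancing the −4 overall charge requires Cr(II). Chromium is a group-6 element; Cr(II) is therefore d⁴. Hydroxide and iodide are weak-field ligands for a first-row metal, so the complex is high-spin. The t₂g³e_g¹ (high-spin) configuration has an unevenly filled e_g set; the Jahn–Teller theorem predicts a tetragonal distortion (typically axial elongation) to lift the degeneracy.
[CoCl6]^4-: Summing ligand charges against the −4 overall charge gives an oxidation state of +2 for cobalt. Co sits in group 9, so the d-electron count is 9 − 2 = 7. Chloride is a weak-field ligand for a first-row metal, so the complex is high-spin. The d⁷ configuration leaves the e_g set evenly filled (or empty) — no strong Jahn–Teller driving force.

[CrI(OH)5]^4-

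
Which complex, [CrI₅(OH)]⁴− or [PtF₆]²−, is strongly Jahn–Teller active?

[CrI₅(OH)]⁴−: Each iodide is −1; each hydroxide is −1; balancing the −4 overall charge requires Cr(II). Cr sits in group 6, so the d-electron count is 6 − 2 = 4. Hydroxide and iodide are weak-field ligands for a first-row metal, so the complex is high-spin. The t₂g³e_g¹ (high-spin) configuration has an unevenly filled e_g set; the Jahn–Teller theorem predicts a tetragonal distortion (typically axial elongation) to lift the degeneracy.
[PtF₆]²−: Each fluoride is −1; balancing the −2 overall charge requires Pt(IV). Platinum is a group-10 element; Pt(IV) is therefore d⁶. A 5d ion has a large Δₒ and is invariably low-spin. The d⁶ configuration leaves the e_g set evenly filled (or empty) — no strong Jahn–Teller driving force.

[CrI₅(OH)]⁴−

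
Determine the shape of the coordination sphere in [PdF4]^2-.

Each fluoride is −1; balancing the −2 overall charge requires Pd(II).
Group 10 minus oxidation state 2 gives a d⁸ configuration.
Coordination number: 4.
A 4d d⁸ ion has a large crystal-field splitting; square planar leaves the high-energy d_{x²−y²} orbital empty and maximises CFSE.

square planar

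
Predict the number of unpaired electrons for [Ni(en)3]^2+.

2 unpaired electrons

Ligand charges: ethylenediamine is neutral. With an overall charge of +2 the nickel centre must be in the +2 oxidation state.
Ni sits in group 10, so the d-electron count is 10 − 2 = 8.
Counting donor atoms: 3×ethylenediamine (bidentate) → 6 donors. Coordination number = 6.
In an octahedral field the d⁸ configuration is t₂g⁶e_g² (only one arrangement possible), giving 2 unpaired electrons.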